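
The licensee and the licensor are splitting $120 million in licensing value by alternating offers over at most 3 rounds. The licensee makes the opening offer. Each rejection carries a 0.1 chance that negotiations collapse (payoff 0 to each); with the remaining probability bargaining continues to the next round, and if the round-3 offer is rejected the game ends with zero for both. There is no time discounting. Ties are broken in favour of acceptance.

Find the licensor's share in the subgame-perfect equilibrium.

10.8

Round 3 (the licensee proposes): rejection yields 0 for the licensor; the licensee offers 0 and keeps 120.
Round 2 (the licensor proposes): rejecting gives the licensee an expected 0.9 × 120 = 108, so the licensor offers 108, keeping 12.
Round 1 (the licensee proposes): rejecting gives the licensor an expected 0.9 × 12 = 10.8; the licensee offers that and keeps 109.2.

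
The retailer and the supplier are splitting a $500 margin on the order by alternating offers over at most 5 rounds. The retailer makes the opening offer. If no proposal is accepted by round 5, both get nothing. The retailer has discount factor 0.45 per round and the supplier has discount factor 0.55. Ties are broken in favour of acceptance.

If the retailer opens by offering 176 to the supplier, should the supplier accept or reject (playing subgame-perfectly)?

Reject

Round 5 (the retailer proposes): the supplier will accept anything ≥ 0, so the retailer offers 0 and keeps 500.
Round 4 (the supplier proposes): the retailer can get 500 next round, worth 0.45 × 500 = 225 now; the supplier offers that and keeps 275.
Round 3 (the retailer proposes): the supplier can get 275 next round, worth 0.55 × 275 = 151.25 now, so the retailer offers 151.25, keeping 348.75.
Round 2 (the supplier proposes): the retailer can get 348.75 next round, worth 0.45 × 348.75 = 156.9375 now, so the supplier offers 156.9375, keeping 343.0625.
So by rejecting in round 1, the supplier gets 343.0625 next round, worth 0.55 × 343.0625 = 188.684375 now.
Offer 176 < 188.684375, so the supplier rejects.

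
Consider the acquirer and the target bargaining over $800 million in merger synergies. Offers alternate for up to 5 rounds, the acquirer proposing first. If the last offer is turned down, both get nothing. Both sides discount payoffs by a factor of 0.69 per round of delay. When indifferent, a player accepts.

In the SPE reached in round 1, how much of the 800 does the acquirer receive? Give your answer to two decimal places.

Solve by backward induction from round 5.
Round 5 (the acquirer proposes): rejection yields 0 for the target; the acquirer offers 0 and keeps 800.
Round 4 (the target proposes): the acquirer can get 800 next round, worth 0.69 × 800 = 552 now, so the target offers 552, keeping 248.
Round 3 (the acquirer proposes): the target can get 248 next round, worth 0.69 × 248 = 171.12 now. The acquirer offers 171.12 and keeps 800 − 171.12 = 628.88.
Round 2 (the target proposes): the acquirer can get 628.88 next round, worth 0.69 × 628.88 = 433.9272 now, so the target offers 433.9272, keeping 366.0728.
Round 1 (the acquirer proposes): the target can get 366.0728 next round, worth 0.69 × 366.0728 = 252.590232 now, so the acquirer offers 252.590232, keeping 547.409768.

547.41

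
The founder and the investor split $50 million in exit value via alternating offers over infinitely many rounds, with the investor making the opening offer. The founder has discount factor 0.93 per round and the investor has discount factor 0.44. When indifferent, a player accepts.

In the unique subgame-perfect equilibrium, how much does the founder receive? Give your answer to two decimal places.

44.08

Let x be the investor's share when the investor proposes and y be the founder's share when the founder proposes.
The founder accepts iff offered ≥ 0.93·y, so x = 50 − 0.93y. Symmetrically y = 50 − 0.44x.
Substituting: x = 50 − 0.93(50 − 0.44x), giving x(1 − 0.44·0.93) = 50(1 − 0.93).
So x = 50 × 0.07 / 0.5908 ≈ 5.9242, and the founder receives 50 − x ≈ 44.0758.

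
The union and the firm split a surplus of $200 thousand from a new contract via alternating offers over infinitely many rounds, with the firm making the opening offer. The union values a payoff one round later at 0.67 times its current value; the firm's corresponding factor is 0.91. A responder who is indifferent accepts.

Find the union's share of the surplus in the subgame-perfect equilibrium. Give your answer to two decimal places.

In a stationary SPE each proposer offers the other exactly their discounted continuation value.
If the firm keeps x when proposing and the union keeps y when proposing, then x = 200 − 0.67y and y = 200 − 0.91x.
Solving: x = 200(1 − 0.67) / (1 − 0.91·0.67) = 66 / 0.3903 ≈ 169.1007.
The union gets 200 − 169.1007 ≈ 30.8993.

30.90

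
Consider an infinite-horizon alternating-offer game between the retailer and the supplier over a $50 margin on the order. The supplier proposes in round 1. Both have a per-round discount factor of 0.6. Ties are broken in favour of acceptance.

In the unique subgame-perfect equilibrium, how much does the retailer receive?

18.75

Let x be the supplier's share when the supplier proposes and y be the retailer's share when the retailer proposes.
The retailer accepts iff offered ≥ 0.6·y, so x = 50 − 0.6y. Symmetrically y = 50 − 0.6x.
Substituting: x = 50 − 0.6(50 − 0.6x), giving x(1 − 0.6·0.6) = 50(1 − 0.6).
So x = 50 × 0.4 / 0.64 = 31.25, and the retailer receives 50 − x = 18.75.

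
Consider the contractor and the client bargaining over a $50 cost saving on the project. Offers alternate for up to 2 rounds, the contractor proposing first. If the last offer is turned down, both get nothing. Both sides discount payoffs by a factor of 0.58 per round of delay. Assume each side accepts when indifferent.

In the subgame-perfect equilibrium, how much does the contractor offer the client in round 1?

29

Round 2 (the client proposes): rejection yields 0 for the contractor; the client offers 0 and keeps 50.
Round 1 (the contractor proposes): the client can get 50 next round, worth 0.58 × 50 = 29 now, so the contractor offers 29, keeping 21.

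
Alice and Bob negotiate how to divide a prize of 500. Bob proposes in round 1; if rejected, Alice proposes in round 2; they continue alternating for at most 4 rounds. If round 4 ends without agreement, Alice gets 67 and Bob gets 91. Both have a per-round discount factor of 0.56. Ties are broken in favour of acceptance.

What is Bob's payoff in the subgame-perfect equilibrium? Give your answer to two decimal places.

304.97

Round 4 (Alice proposes): Bob gets 91 if talks fail, so Alice offers 91 and keeps 409.
Round 3 (Bob proposes): Alice can get 409 next round, worth 0.56 × 409 = 229.04 now; Bob offers that and keeps 270.96.
Round 2 (Alice proposes): Bob can get 270.96 next round, worth 0.56 × 270.96 = 151.7376 now; Alice offers that and keeps 348.2624.
Round 1 (Bob proposes): Alice can get 348.2624 next round, worth 0.56 × 348.2624 = 195.026944 now; Bob offers that and keeps 304.973056.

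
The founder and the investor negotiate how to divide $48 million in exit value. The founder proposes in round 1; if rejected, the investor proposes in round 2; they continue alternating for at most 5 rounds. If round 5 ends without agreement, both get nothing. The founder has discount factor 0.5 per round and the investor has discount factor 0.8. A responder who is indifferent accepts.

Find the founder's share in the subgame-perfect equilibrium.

Round 5 (the founder proposes): the investor will accept anything ≥ 0, so the founder offers 0 and keeps 48.
Round 4 (the investor proposes): the founder can get 48 next round, worth 0.5 × 48 = 24 now, so the investor offers 24, keeping 24.
Round 3 (the founder proposes): the investor can get 24 next round, worth 0.8 × 24 = 19.2 now; the founder offers that and keeps 28.8.
Round 2 (the investor proposes): the founder can get 28.8 next round, worth 0.5 × 28.8 = 14.4 now; the investor offers that and keeps 33.6.
Round 1 (the founder proposes): the investor can get 33.6 next round, worth 0.8 × 33.6 = 26.88 now. The founder offers 26.88 and keeps 48 − 26.88 = 21.12.

21.12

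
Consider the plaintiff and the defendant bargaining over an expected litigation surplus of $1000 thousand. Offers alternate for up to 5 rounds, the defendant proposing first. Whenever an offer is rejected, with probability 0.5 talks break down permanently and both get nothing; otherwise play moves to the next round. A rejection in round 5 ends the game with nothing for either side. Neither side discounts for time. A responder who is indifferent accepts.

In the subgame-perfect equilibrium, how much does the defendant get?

Round 5 (the defendant proposes): the plaintiff will accept anything ≥ 0, so the defendant offers 0 and keeps 1000.
Round 4 (the plaintiff proposes): rejecting gives the defendant an expected 0.5 × 1000 = 500; the plaintiff offers that and keeps 500.
Round 3 (the defendant proposes): rejecting gives the plaintiff an expected 0.5 × 500 = 250; the defendant offers that and keeps 750.
Round 2 (the plaintiff proposes): rejecting gives the defendant an expected 0.5 × 750 = 375; the plaintiff offers that and keeps 625.
Round 1 (the defendant proposes): rejecting gives the plaintiff an expected 0.5 × 625 = 312.5; the defendant offers that and keeps 687.5.

687.5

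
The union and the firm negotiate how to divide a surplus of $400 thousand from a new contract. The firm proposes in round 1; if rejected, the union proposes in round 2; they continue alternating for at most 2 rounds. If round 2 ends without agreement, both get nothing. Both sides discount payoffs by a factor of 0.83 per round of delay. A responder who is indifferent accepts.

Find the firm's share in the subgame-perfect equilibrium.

68

Round 2 (the union proposes): rejection yields 0 for the firm; the union offers 0 and keeps 400.
Round 1 (the firm proposes): the union can get 400 next round, worth 0.83 × 400 = 332 now; the firm offers that and keeps 68.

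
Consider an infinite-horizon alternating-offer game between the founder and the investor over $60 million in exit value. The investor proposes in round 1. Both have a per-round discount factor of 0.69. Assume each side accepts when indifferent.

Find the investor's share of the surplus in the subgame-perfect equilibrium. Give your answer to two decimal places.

Let x be the investor's share when the investor proposes and y be the founder's share when the founder proposes.
The founder accepts iff offered ≥ 0.69·y, so x = 60 − 0.69y. Symmetrically y = 60 − 0.69x.
Substituting: x = 60 − 0.69(60 − 0.69x), giving x(1 − 0.69·0.69) = 60(1 − 0.69).
So x = 60 × 0.31 / 0.5239 ≈ 35.5030, and the founder receives 60 − x ≈ 24.4970.

35.50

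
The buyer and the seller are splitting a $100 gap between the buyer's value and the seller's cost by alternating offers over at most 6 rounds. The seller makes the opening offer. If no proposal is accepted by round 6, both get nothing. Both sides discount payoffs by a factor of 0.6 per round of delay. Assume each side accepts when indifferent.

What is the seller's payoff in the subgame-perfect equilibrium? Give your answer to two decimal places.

59.58

By backward induction:
Round 6 (the buyer proposes): rejection yields 0 for the seller; the buyer offers 0 and keeps 100.
Round 5 (the seller proposes): the buyer can get 100 next round, worth 0.6 × 100 = 60 now, so the seller offers 60, keeping 40.
Round 4 (the buyer proposes): the seller can get 40 next round, worth 0.6 × 40 = 24 now. The buyer offers 24 and keeps 100 − 24 = 76.
Round 3 (the seller proposes): the buyer can get 76 next round, worth 0.6 × 76 = 45.6 now. The seller offers 45.6 and keeps 100 − 45.6 = 54.4.
Round 2 (the buyer proposes): the seller can get 54.4 next round, worth 0.6 × 54.4 = 32.64 now. The buyer offers 32.64 and keeps 100 − 32.64 = 67.36.
Round 1 (the seller proposes): the buyer can get 67.36 next round, worth 0.6 × 67.36 = 40.416 now, so the seller offers 40.416, keeping 59.584.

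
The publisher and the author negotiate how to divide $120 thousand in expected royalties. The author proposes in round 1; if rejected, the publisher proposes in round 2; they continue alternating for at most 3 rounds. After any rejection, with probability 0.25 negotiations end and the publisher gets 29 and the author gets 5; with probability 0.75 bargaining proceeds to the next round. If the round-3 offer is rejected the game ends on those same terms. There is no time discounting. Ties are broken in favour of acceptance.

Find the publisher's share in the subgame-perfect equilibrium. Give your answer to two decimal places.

45.13

Round 3 (the author proposes): the publisher gets 29 if talks fail, so the author offers 29 and keeps 91.
Round 2 (the publisher proposes): rejecting gives the author an expected 0.75 × 91 + 0.25 × 5 = 69.5, so the publisher offers 69.5, keeping 50.5.
Round 1 (the author proposes): rejecting gives the publisher an expected 0.75 × 50.5 + 0.25 × 29 = 45.125; the author offers that and keeps 74.875.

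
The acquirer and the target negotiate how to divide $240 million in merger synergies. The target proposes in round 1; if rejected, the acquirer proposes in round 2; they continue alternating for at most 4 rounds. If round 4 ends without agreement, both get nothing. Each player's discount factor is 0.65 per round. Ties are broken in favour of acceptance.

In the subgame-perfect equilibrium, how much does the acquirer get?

120.51

Work backward from the last round.
Round 4 (the acquirer proposes): rejection yields 0 for the target; the acquirer offers 0 and keeps 240.
Round 3 (the target proposes): the acquirer can get 240 next round, worth 0.65 × 240 = 156 now, so the target offers 156, keeping 84.
Round 2 (the acquirer proposes): the target can get 84 next round, worth 0.65 × 84 = 54.6 now, so the acquirer offers 54.6, keeping 185.4.
Round 1 (the target proposes): the acquirer can get 185.4 next round, worth 0.65 × 185.4 = 120.51 now; the target offers that and keeps 119.49.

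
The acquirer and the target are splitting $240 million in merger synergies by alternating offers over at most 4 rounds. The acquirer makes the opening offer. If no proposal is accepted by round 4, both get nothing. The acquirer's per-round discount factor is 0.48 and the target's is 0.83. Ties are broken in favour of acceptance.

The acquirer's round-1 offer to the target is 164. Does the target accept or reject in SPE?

Reject

Work out the target's continuation value if the offer is rejected.
Round 4 (the target proposes): rejection yields 0 for the acquirer; the target offers 0 and keeps 240.
Round 3 (the acquirer proposes): the target can get 240 next round, worth 0.83 × 240 = 199.2 now. The acquirer offers 199.2 and keeps 240 − 199.2 = 40.8.
Round 2 (the target proposes): the acquirer can get 40.8 next round, worth 0.48 × 40.8 = 19.584 now, so the target offers 19.584, keeping 220.416.
So by rejecting in round 1, the target gets 220.416 next round, worth 0.83 × 220.416 = 182.94528 now.
Offer 164 < 182.94528, so the target rejects.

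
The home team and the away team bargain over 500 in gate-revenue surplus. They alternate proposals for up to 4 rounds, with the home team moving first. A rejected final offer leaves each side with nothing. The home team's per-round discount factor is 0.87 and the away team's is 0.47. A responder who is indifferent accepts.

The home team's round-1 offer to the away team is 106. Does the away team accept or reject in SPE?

Round 4 (the away team proposes): the home team will accept anything ≥ 0, so the away team offers 0 and keeps 500.
Round 3 (the home team proposes): the away team can get 500 next round, worth 0.47 × 500 = 235 now. The home team offers 235 and keeps 500 − 235 = 265.
Round 2 (the away team proposes): the home team can get 265 next round, worth 0.87 × 265 = 230.55 now, so the away team offers 230.55, keeping 269.45.
So by rejecting in round 1, the away team gets 269.45 next round, worth 0.47 × 269.45 = 126.6415 now.
Offer 106 < 126.6415, so the away team rejects.

Reject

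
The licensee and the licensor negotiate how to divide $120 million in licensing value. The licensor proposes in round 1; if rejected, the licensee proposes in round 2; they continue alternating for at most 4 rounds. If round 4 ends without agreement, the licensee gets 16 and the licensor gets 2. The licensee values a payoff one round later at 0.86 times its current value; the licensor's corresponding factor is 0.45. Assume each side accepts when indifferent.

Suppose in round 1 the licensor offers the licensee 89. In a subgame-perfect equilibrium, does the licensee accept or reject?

Reject

Round 4 (the licensee proposes): the licensor gets 2 if talks fail, so the licensee offers 2 and keeps 118.
Round 3 (the licensor proposes): the licensee can get 118 next round, worth 0.86 × 118 = 101.48 now, so the licensor offers 101.48, keeping 18.52.
Round 2 (the licensee proposes): the licensor can get 18.52 next round, worth 0.45 × 18.52 = 8.334 now; the licensee offers that and keeps 111.666.
So by rejecting in round 1, the licensee gets 111.666 next round, worth 0.86 × 111.666 = 96.03276 now.
Offer 89 < 96.03276, so the licensee rejects.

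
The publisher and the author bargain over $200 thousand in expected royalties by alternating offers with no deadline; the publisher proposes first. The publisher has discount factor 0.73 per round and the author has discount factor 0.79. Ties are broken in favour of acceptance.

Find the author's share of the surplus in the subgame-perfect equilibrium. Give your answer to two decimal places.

When the publisher proposes, the author accepts any offer worth at least 0.79 times what the author would get by proposing next round; and vice versa.
This gives x = 200 − 0.79y and y = 200 − 0.73x, where x and y are each side's share when it proposes.
Hence (1 − 0.79·0.73)x = 200(1 − 0.79), i.e. 0.4233·x = 42.
x ≈ 99.2204; the author's share is 200 − x ≈ 100.7796.

100.78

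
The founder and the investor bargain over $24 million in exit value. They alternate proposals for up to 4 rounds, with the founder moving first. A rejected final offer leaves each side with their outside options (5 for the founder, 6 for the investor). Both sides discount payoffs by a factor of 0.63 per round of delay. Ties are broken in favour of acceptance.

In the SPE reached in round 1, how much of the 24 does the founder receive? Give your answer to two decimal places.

13.65

Round 4 (the investor proposes): the founder gets 5 if talks fail, so the investor offers 5 and keeps 19.
Round 3 (the founder proposes): the investor can get 19 next round, worth 0.63 × 19 = 11.97 now; the founder offers that and keeps 12.03.
Round 2 (the investor proposes): the founder can get 12.03 next round, worth 0.63 × 12.03 = 7.5789 now; the investor offers that and keeps 16.4211.
Round 1 (the founder proposes): the investor can get 16.4211 next round, worth 0.63 × 16.4211 = 10.345293 now; the founder offers that and keeps 13.654707.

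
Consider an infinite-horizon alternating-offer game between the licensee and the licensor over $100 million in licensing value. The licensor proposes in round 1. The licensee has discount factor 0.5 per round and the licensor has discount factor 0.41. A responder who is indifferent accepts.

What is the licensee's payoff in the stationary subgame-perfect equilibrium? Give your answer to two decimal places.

37.11

In a stationary SPE each proposer offers the other exactly their discounted continuation value.
If the licensor keeps x when proposing and the licensee keeps y when proposing, then x = 100 − 0.5y and y = 100 − 0.41x.
Solving: x = 100(1 − 0.5) / (1 − 0.41·0.5) = 50 / 0.795 ≈ 62.8931.
The licensee gets 100 − 62.8931 ≈ 37.1069.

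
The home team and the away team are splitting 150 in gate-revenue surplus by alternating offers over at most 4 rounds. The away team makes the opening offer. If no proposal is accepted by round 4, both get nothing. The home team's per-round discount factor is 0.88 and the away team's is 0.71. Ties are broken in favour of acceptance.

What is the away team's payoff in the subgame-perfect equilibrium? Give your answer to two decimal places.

29.25

Round 4 (the home team proposes): the away team will accept anything ≥ 0, so the home team offers 0 and keeps 150.
Round 3 (the away team proposes): the home team can get 150 next round, worth 0.88 × 150 = 132 now; the away team offers that and keeps 18.
Round 2 (the home team proposes): the away team can get 18 next round, worth 0.71 × 18 = 12.78 now. The home team offers 12.78 and keeps 150 − 12.78 = 137.22.
Round 1 (the away team proposes): the home team can get 137.22 next round, worth 0.88 × 137.22 = 120.7536 now, so the away team offers 120.7536, keeping 29.2464.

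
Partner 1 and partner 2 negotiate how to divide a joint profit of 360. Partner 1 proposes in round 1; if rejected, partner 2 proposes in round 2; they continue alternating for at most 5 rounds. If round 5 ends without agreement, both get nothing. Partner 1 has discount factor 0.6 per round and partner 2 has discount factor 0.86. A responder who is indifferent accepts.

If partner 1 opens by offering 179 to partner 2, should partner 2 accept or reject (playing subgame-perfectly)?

Round 5 (partner 1 proposes): partner 2 will accept anything ≥ 0, so partner 1 offers 0 and keeps 360.
Round 4 (partner 2 proposes): partner 1 can get 360 next round, worth 0.6 × 360 = 216 now, so partner 2 offers 216, keeping 144.
Round 3 (partner 1 proposes): partner 2 can get 144 next round, worth 0.86 × 144 = 123.84 now. Partner 1 offers 123.84 and keeps 360 − 123.84 = 236.16.
Round 2 (partner 2 proposes): partner 1 can get 236.16 next round, worth 0.6 × 236.16 = 141.696 now, so partner 2 offers 141.696, keeping 218.304.
So by rejecting in round 1, partner 2 gets 218.304 next round, worth 0.86 × 218.304 = 187.74144 now.
Offer 179 < 187.74144, so partner 2 rejects.

Reject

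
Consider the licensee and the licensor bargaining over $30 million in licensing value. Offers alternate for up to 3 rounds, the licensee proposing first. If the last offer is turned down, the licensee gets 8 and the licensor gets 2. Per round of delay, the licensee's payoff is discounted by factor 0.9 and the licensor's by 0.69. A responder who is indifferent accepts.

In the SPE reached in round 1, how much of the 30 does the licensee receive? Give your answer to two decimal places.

26.69

Round 3 (the licensee proposes): the licensor gets 2 if talks fail, so the licensee offers 2 and keeps 28.
Round 2 (the licensor proposes): the licensee can get 28 next round, worth 0.9 × 28 = 25.2 now; the licensor offers that and keeps 4.8.
Round 1 (the licensee proposes): the licensor can get 4.8 next round, worth 0.69 × 4.8 = 3.312 now; the licensee offers that and keeps 26.688.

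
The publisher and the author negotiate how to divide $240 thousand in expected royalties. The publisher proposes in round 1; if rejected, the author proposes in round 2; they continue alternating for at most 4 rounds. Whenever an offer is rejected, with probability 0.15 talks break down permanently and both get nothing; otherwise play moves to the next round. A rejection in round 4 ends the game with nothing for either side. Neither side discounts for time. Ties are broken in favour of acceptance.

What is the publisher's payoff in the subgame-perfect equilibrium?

Round 4 (the author proposes): rejection yields 0 for the publisher; the author offers 0 and keeps 240.
Round 3 (the publisher proposes): rejecting gives the author an expected 0.85 × 240 = 204. The publisher offers 204 and keeps 240 − 204 = 36.
Round 2 (the author proposes): rejecting gives the publisher an expected 0.85 × 36 = 30.6; the author offers that and keeps 209.4.
Round 1 (the publisher proposes): rejecting gives the author an expected 0.85 × 209.4 = 177.99, so the publisher offers 177.99, keeping 62.01.

62.01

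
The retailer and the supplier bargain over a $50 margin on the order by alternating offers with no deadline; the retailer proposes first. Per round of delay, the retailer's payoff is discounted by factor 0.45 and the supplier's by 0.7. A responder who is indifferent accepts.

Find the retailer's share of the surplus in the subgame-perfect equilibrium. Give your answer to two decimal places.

21.90

Let x be the retailer's share when the retailer proposes and y be the supplier's share when the supplier proposes.
The supplier accepts iff offered ≥ 0.7·y, so x = 50 − 0.7y. Symmetrically y = 50 − 0.45x.
Substituting: x = 50 − 0.7(50 − 0.45x), giving x(1 − 0.45·0.7) = 50(1 − 0.7).
So x = 50 × 0.3 / 0.685 ≈ 21.8978, and the supplier receives 50 − x ≈ 28.1022.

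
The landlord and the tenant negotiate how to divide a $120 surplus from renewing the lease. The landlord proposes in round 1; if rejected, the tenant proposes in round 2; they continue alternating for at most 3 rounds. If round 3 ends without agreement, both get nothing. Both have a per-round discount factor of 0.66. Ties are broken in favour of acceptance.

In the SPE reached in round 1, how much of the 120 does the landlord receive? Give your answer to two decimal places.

93.07

Round 3 (the landlord proposes): rejection yields 0 for the tenant; the landlord offers 0 and keeps 120.
Round 2 (the tenant proposes): the landlord can get 120 next round, worth 0.66 × 120 = 79.2 now; the tenant offers that and keeps 40.8.
Round 1 (the landlord proposes): the tenant can get 40.8 next round, worth 0.66 × 40.8 = 26.928 now, so the landlord offers 26.928, keeping 93.072.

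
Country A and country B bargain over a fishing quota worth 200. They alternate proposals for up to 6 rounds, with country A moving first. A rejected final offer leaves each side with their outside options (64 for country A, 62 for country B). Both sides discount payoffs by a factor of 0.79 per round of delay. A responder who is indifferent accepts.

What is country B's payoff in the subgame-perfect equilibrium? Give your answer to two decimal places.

95.74

Round 6 (country B proposes): country A gets 64 if talks fail, so country B offers 64 and keeps 136.
Round 5 (country A proposes): country B can get 136 next round, worth 0.79 × 136 = 107.44 now. Country A offers 107.44 and keeps 200 − 107.44 = 92.56.
Round 4 (country B proposes): country A can get 92.56 next round, worth 0.79 × 92.56 = 73.1224 now; country B offers that and keeps 126.8776.
Round 3 (country A proposes): country B can get 126.8776 next round, worth 0.79 × 126.8776 = 100.233304 now. Country A offers 100.233304 and keeps 200 − 100.233304 = 99.766696.
Round 2 (country B proposes): country A can get 99.766696 next round, worth 0.79 × 99.766696 = 78.81568984 now. Country B offers 78.81568984 and keeps 200 − 78.81568984 = 121.18431016.
Round 1 (country A proposes): country B can get 121.18431016 next round, worth 0.79 × 121.18431016 = 95.7356050264 now, so country A offers 95.7356050264, keeping 104.2643949736.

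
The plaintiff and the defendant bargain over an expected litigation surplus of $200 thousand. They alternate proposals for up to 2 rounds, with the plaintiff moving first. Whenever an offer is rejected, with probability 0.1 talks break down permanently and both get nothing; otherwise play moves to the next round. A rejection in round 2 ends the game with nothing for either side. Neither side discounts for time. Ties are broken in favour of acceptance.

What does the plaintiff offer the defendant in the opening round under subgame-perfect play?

Round 2 (the defendant proposes): rejection yields 0 for the plaintiff; the defendant offers 0 and keeps 200.
Round 1 (the plaintiff proposes): rejecting gives the defendant an expected 0.9 × 200 = 180; the plaintiff offers that and keeps 20.

180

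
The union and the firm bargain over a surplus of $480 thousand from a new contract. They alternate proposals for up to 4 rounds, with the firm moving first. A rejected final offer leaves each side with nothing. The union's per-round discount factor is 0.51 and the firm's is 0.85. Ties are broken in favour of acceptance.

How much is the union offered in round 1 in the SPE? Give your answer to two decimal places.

142.84

Round 4 (the union proposes): the firm will accept anything ≥ 0, so the union offers 0 and keeps 480.
Round 3 (the firm proposes): the union can get 480 next round, worth 0.51 × 480 = 244.8 now; the firm offers that and keeps 235.2.
Round 2 (the union proposes): the firm can get 235.2 next round, worth 0.85 × 235.2 = 199.92 now. The union offers 199.92 and keeps 480 − 199.92 = 280.08.
Round 1 (the firm proposes): the union can get 280.08 next round, worth 0.51 × 280.08 = 142.8408 now, so the firm offers 142.8408, keeping 337.1592.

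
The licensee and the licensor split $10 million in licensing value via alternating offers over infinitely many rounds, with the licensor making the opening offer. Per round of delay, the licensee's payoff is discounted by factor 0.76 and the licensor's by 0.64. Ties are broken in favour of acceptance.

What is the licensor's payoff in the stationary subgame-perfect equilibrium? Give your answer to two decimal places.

Let x be the licensor's share when the licensor proposes and y be the licensee's share when the licensee proposes.
The licensee accepts iff offered ≥ 0.76·y, so x = 10 − 0.76y. Symmetrically y = 10 − 0.64x.
Substituting: x = 10 − 0.76(10 − 0.64x), giving x(1 − 0.64·0.76) = 10(1 − 0.76).
So x = 10 × 0.24 / 0.5136 ≈ 4.6729, and the licensee receives 10 − x ≈ 5.3271.

4.67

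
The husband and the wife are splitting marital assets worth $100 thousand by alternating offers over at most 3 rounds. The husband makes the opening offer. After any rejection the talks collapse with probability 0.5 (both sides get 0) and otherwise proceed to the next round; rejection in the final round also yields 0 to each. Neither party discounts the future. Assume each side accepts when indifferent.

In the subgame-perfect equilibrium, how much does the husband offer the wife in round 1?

By backward induction:
Round 3 (the husband proposes): the wife will accept anything ≥ 0, so the husband offers 0 and keeps 100.
Round 2 (the wife proposes): rejecting gives the husband an expected 0.5 × 100 = 50; the wife offers that and keeps 50.
Round 1 (the husband proposes): rejecting gives the wife an expected 0.5 × 50 = 25; the husband offers that and keeps 75.

25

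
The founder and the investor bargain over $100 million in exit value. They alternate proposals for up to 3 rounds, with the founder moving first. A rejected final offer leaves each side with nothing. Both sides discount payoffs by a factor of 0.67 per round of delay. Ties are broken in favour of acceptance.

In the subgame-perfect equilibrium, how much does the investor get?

22.11

Round 3 (the founder proposes): rejection yields 0 for the investor; the founder offers 0 and keeps 100.
Round 2 (the investor proposes): the founder can get 100 next round, worth 0.67 × 100 = 67 now, so the investor offers 67, keeping 33.
Round 1 (the founder proposes): the investor can get 33 next round, worth 0.67 × 33 = 22.11 now. The founder offers 22.11 and keeps 100 − 22.11 = 77.89.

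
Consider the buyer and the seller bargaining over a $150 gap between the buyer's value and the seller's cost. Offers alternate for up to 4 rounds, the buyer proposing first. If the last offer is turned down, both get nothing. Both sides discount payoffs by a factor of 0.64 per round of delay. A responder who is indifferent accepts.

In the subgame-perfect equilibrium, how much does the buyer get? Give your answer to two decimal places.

76.12

Round 4 (the seller proposes): the buyer will accept anything ≥ 0, so the seller offers 0 and keeps 150.
Round 3 (the buyer proposes): the seller can get 150 next round, worth 0.64 × 150 = 96 now; the buyer offers that and keeps 54.
Round 2 (the seller proposes): the buyer can get 54 next round, worth 0.64 × 54 = 34.56 now. The seller offers 34.56 and keeps 150 − 34.56 = 115.44.
Round 1 (the buyer proposes): the seller can get 115.44 next round, worth 0.64 × 115.44 = 73.8816 now. The buyer offers 73.8816 and keeps 150 − 73.8816 = 76.1184.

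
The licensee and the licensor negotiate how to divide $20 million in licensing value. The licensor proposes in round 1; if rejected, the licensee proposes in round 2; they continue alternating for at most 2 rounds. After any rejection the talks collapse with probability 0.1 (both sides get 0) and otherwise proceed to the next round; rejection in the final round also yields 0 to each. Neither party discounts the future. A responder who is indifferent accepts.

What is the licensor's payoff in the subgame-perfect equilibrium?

2

By backward induction:
Round 2 (the licensee proposes): the licensor will accept anything ≥ 0, so the licensee offers 0 and keeps 20.
Round 1 (the licensor proposes): rejecting gives the licensee an expected 0.9 × 20 = 18. The licensor offers 18 and keeps 20 − 18 = 2.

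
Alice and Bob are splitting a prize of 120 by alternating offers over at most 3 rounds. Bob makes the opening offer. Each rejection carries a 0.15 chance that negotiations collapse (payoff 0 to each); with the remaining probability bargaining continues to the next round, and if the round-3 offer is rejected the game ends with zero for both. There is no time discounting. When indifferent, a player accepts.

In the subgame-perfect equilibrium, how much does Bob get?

Round 3 (Bob proposes): Alice will accept anything ≥ 0, so Bob offers 0 and keeps 120.
Round 2 (Alice proposes): rejecting gives Bob an expected 0.85 × 120 = 102; Alice offers that and keeps 18.
Round 1 (Bob proposes): rejecting gives Alice an expected 0.85 × 18 = 15.3, so Bob offers 15.3, keeping 104.7.

104.7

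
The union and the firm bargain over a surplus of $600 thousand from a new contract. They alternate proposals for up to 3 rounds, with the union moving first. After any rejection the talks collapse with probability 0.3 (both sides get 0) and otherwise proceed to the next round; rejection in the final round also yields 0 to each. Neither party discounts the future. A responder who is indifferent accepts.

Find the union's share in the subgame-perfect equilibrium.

Round 3 (the union proposes): the firm will accept anything ≥ 0, so the union offers 0 and keeps 600.
Round 2 (the firm proposes): rejecting gives the union an expected 0.7 × 600 = 420; the firm offers that and keeps 180.
Round 1 (the union proposes): rejecting gives the firm an expected 0.7 × 180 = 126. The union offers 126 and keeps 600 − 126 = 474.

474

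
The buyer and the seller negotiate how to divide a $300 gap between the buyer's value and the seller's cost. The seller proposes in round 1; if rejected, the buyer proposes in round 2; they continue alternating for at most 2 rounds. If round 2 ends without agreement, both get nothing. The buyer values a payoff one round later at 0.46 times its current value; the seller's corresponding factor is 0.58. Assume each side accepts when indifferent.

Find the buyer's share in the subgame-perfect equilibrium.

Round 2 (the buyer proposes): rejection yields 0 for the seller; the buyer offers 0 and keeps 300.
Round 1 (the seller proposes): the buyer can get 300 next round, worth 0.46 × 300 = 138 now. The seller offers 138 and keeps 300 − 138 = 162.

138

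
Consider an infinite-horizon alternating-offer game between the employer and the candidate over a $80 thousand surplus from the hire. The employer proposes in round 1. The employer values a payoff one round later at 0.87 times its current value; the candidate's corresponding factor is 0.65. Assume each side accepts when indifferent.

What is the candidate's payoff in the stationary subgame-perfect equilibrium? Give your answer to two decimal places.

15.56

In a stationary SPE each proposer offers the other exactly their discounted continuation value.
If the employer keeps x when proposing and the candidate keeps y when proposing, then x = 80 − 0.65y and y = 80 − 0.87x.
Solving: x = 80(1 − 0.65) / (1 − 0.87·0.65) = 28 / 0.4345 ≈ 64.4419.
The candidate gets 80 − 64.4419 ≈ 15.5581.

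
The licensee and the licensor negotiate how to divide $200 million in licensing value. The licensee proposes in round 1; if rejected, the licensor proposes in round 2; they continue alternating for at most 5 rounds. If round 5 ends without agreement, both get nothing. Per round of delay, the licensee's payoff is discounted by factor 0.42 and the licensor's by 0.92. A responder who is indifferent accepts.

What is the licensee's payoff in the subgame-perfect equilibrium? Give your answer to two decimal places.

52.04

Round 5 (the licensee proposes): rejection yields 0 for the licensor; the licensee offers 0 and keeps 200.
Round 4 (the licensor proposes): the licensee can get 200 next round, worth 0.42 × 200 = 84 now, so the licensor offers 84, keeping 116.
Round 3 (the licensee proposes): the licensor can get 116 next round, worth 0.92 × 116 = 106.72 now; the licensee offers that and keeps 93.28.
Round 2 (the licensor proposes): the licensee can get 93.28 next round, worth 0.42 × 93.28 = 39.1776 now; the licensor offers that and keeps 160.8224.
Round 1 (the licensee proposes): the licensor can get 160.8224 next round, worth 0.92 × 160.8224 = 147.956608 now, so the licensee offers 147.956608, keeping 52.043392.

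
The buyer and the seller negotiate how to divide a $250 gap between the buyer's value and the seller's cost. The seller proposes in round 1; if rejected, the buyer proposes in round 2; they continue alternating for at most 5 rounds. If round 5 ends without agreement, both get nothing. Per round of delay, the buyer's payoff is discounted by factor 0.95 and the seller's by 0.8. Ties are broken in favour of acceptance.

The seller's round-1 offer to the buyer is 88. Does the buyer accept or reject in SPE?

Round 5 (the seller proposes): rejection yields 0 for the buyer; the seller offers 0 and keeps 250.
Round 4 (the buyer proposes): the seller can get 250 next round, worth 0.8 × 250 = 200 now, so the buyer offers 200, keeping 50.
Round 3 (the seller proposes): the buyer can get 50 next round, worth 0.95 × 50 = 47.5 now. The seller offers 47.5 and keeps 250 − 47.5 = 202.5.
Round 2 (the buyer proposes): the seller can get 202.5 next round, worth 0.8 × 202.5 = 162 now, so the buyer offers 162, keeping 88.
So by rejecting in round 1, the buyer gets 88 next round, worth 0.95 × 88 = 83.6 now.
Offer 88 ≥ 83.6, so the buyer accepts.

Accept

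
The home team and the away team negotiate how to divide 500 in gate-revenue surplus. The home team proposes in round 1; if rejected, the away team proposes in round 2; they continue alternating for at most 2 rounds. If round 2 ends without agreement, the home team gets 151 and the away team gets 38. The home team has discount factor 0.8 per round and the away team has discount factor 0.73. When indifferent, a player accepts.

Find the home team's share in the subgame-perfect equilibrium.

Solve by backward induction from round 2.
Round 2 (the away team proposes): the home team gets 151 if talks fail, so the away team offers 151 and keeps 349.
Round 1 (the home team proposes): the away team can get 349 next round, worth 0.73 × 349 = 254.77 now, so the home team offers 254.77, keeping 245.23.

245.23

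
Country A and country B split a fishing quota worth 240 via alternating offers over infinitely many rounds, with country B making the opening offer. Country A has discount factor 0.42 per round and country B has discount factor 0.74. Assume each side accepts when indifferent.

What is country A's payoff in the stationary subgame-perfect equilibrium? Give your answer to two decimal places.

When country B proposes, country A accepts any offer worth at least 0.42 times what country A would get by proposing next round; and vice versa.
This gives x = 240 − 0.42y and y = 240 − 0.74x, where x and y are each side's share when it proposes.
Hence (1 − 0.42·0.74)x = 240(1 − 0.42), i.e. 0.6892·x = 139.2.
x ≈ 201.9733; country A's share is 240 − x ≈ 38.0267.

38.03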